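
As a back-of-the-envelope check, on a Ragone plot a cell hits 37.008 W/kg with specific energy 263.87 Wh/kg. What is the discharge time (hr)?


t = E / P = 263.87 / 37.008 = 7.130 hr

7.130 hr


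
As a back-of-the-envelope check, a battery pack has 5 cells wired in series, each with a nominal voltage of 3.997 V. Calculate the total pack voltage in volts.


V_pack = n * V_cell = 5 * 3.997 = 19.985 V

19.985 V


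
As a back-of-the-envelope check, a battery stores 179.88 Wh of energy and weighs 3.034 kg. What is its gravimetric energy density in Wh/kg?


ED = E / m = 179.88 / 3.034 = 59.29 Wh/kg

59.29 Wh/kg


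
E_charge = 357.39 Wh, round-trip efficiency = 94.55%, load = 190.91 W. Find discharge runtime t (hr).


Step 1: E_discharge = eta/100 * E_charge = 94.55/100 * 357.39 = 337.91 Wh
Step 2: t = E_discharge / P = 337.91 / 190.91 = 1.770 hr

1.770 hr


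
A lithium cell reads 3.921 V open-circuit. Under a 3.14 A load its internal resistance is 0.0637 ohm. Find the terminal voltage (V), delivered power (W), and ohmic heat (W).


Step 1: V_terminal = OCV - I*R = 3.921 - 3.14 * 0.0637 = 3.721 V
Step 2: P_out = V_terminal * I = 3.721 * 3.14 = 11.68 W
Step 3: Q = I^2 * R = 3.14^2 * 0.0637 = 0.6281 W

V=3.721 V, P=11.68 W, Q=0.6281 W


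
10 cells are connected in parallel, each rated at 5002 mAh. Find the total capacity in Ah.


Convert: C_cell = 5002 mAh = 5.002 Ah
C_total = 10 * 5.002 = 50.02 Ah

50.02 Ah


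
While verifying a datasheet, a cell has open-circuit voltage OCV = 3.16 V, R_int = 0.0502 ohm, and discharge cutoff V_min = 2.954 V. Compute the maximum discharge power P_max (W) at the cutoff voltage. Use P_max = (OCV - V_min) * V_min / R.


P_max = (OCV - V_min) * V_min / R = (3.16 - 2.954) * 2.954 / 0.0502 = 0.206 * 2.954 / 0.0502 = 12.12 W

12.12 W


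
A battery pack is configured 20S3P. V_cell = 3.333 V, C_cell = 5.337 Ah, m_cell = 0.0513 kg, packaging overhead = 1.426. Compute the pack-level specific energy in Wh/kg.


Step 1: V_pack = 20 * 3.333 = 66.66 V
Step 2: C_pack = 3 * 5.337 = 16.011 Ah
Step 3: E_pack = V_pack * C_pack = 66.66 * 16.011 = 1067.3 Wh
Step 4: m_pack = 20 * 3 * 0.0513 * 1.426 = 4.3892 kg
Step 5: ED = E_pack / m_pack = 1067.3 / 4.3892 = 243.2 Wh/kg

243.2 Wh/kg


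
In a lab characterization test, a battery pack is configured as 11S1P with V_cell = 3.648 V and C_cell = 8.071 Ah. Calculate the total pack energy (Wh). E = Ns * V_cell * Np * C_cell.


V_pack = 11 * 3.648 = 40.128 V
C_pack = 1 * 8.071 = 8.071 Ah
E = V_pack * C_pack = 40.128 * 8.071 = 323.9 Wh

323.9 Wh


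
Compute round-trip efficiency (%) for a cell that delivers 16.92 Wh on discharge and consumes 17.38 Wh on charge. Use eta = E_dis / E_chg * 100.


eta_e = E_dis / E_chg * 100 = 16.92 / 17.38 * 100 = 97.35%

97.35%


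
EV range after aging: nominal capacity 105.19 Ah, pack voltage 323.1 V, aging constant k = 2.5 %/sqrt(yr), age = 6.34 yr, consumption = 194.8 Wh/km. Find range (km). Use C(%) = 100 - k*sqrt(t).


Step 1: capacity retention = 100 - 2.5 * sqrt(6.34) = 100 - 2.5 * 2.5179 = 93.705%
Step 2: C_now = 105.19 * 93.705/100 = 98.568 Ah
Step 3: E_pack = V * C_now = 323.1 * 98.568 = 31847 Wh
Step 4: range = E_pack / consumption = 31847 / 194.8 = 163.5 km

163.5 km


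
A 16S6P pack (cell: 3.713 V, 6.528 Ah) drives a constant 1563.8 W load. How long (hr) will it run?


Step 1: E_pack = Ns * V_cell * Np * C_cell = 16 * 3.713 * 6 * 6.528 = 2326.9 Wh
Step 2: t = E_pack / P = 2326.9 / 1563.8 = 1.488 hr

1.488 hr


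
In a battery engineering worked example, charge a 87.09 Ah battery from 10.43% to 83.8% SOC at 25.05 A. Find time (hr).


Step 1: dSOC = 83.8% - 10.43% = 73.37%
Step 2: delta_Ah = 87.09 * 73.37 / 100 = 63.898 Ah
Step 3: t = 63.898 / 25.05 = 2.551 hr

2.551 hr


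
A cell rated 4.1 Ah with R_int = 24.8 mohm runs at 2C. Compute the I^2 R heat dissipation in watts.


Convert: R = 24.8 mohm = 0.0248 ohm
Step 1: I = C_rate * capacity = 2 * 4.1 = 8.2 A
Step 2: Q = I^2 * R = 8.2^2 * 0.0248 = 67.24 * 0.0248 = 1.668 W

1.668 W


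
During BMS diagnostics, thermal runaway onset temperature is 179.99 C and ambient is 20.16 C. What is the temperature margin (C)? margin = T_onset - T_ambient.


margin = T_onset - T_ambient = 179.99 - 20.16 = 159.83 C

159.83 C


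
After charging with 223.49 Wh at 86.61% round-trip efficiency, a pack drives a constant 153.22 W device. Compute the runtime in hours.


Step 1: E_discharge = eta/100 * E_charge = 86.61/100 * 223.49 = 193.56 Wh
Step 2: t = E_discharge / P = 193.56 / 153.22 = 1.263 hr

1.263 hr


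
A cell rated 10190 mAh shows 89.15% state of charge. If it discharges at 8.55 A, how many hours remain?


Convert: C_total = 10190 mAh = 10.19 Ah
Step 1: remaining = SOC/100 * C_total = 89.15/100 * 10.19 = 9.0844 Ah
Step 2: t = remaining / I = 9.0844 / 8.55 = 1.063 hr

1.063 hr


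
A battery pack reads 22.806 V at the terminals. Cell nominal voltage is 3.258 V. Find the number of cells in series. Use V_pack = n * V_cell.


n = V_pack / V_cell = 22.806 / 3.258 = 7

7


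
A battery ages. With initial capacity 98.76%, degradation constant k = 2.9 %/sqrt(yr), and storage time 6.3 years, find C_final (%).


Step 1: sqrt(6.3 yr) = 2.51
Step 2: drop = 2.9 * 2.51 = 7.279
Step 3: C_final = 98.76 - 7.279 = 91.48%

91.48%


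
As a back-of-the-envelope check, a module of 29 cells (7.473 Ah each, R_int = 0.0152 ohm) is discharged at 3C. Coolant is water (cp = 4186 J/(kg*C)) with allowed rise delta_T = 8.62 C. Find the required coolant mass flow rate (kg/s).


Step 1: I = 3 * 7.473 = 22.419 A
Step 2: Q_cell = I^2 * R = 22.419^2 * 0.0152 = 7.6397 W
Step 3: Q_total = 29 * 7.6397 = 221.55 W
Step 4: m_dot = Q_total / (cp * dT) = 221.55 / (4186 * 8.62) = 0.006140 kg/s

0.006140 kg/s


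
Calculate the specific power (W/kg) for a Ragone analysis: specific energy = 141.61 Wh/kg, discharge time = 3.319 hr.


P_specific = E / t = 141.61 / 3.319 = 42.67 W/kg

42.67 W/kg


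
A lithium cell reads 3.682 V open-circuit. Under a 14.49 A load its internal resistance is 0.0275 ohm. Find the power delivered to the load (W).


Step 1: V_terminal = OCV - I*R = 3.682 - 14.49 * 0.0275 = 3.2835 V
Step 2: P_out = V_terminal * I = 3.2835 * 14.49 = 47.58 W

47.58 W


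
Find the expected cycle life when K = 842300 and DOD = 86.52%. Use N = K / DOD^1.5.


DOD^1.5 = 804.78
N = K / DOD^1.5 = 842300 / 804.78 = 1047

1047 cycles


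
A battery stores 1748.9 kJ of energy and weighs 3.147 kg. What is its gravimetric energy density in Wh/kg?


Convert: E = 1748.9 kJ = 485.81 Wh
ED = E / m = 485.81 / 3.147 = 154.4 Wh/kg

154.4 Wh/kg


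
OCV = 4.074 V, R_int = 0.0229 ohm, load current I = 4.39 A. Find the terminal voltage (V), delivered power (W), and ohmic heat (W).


Step 1: V_terminal = OCV - I*R = 4.074 - 4.39 * 0.0229 = 3.9735 V
Step 2: P_out = V_terminal * I = 3.9735 * 4.39 = 17.44 W
Step 3: Q = I^2 * R = 4.39^2 * 0.0229 = 0.4413 W

V=3.9735 V, P=17.44 W, Q=0.4413 W


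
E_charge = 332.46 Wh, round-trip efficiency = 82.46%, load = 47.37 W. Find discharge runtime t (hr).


Step 1: E_discharge = eta/100 * E_charge = 82.46/100 * 332.46 = 274.15 Wh
Step 2: t = E_discharge / P = 274.15 / 47.37 = 5.787 hr

5.787 hr


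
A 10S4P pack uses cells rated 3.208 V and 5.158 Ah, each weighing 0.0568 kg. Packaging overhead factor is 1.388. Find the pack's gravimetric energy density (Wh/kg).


Step 1: V_pack = 10 * 3.208 = 32.08 V
Step 2: C_pack = 4 * 5.158 = 20.632 Ah
Step 3: E_pack = V_pack * C_pack = 32.08 * 20.632 = 661.87 Wh
Step 4: m_pack = 10 * 4 * 0.0568 * 1.388 = 3.1535 kg
Step 5: ED = E_pack / m_pack = 661.87 / 3.1535 = 209.9 Wh/kg

209.9 Wh/kg


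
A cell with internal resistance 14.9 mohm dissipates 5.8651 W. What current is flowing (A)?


Convert: R = 14.9 mohm = 0.0149 ohm
I = sqrt(Q / R) = sqrt(5.8651 / 0.0149) = sqrt(393.63) = 19.84 A

19.84 A


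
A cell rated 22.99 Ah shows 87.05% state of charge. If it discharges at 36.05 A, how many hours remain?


Step 1: remaining = SOC/100 * C_total = 87.05/100 * 22.99 = 20.013 Ah
Step 2: t = remaining / I = 20.013 / 36.05 = 0.5551 hr

0.5551 hr


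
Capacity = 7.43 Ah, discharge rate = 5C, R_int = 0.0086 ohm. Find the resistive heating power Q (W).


Step 1: I = C_rate * capacity = 5 * 7.43 = 37.15 A
Step 2: Q = I^2 * R = 37.15^2 * 0.0086 = 1380.1 * 0.0086 = 11.87 W

11.87 W


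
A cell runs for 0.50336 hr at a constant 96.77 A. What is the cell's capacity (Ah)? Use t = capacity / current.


C = I * t = 96.77 * 0.50336 = 48.71 Ah

48.71 Ah


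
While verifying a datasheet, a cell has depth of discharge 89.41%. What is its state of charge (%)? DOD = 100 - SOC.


SOC = 100 - DOD = 100 - 89.41 = 10.59%

10.59%


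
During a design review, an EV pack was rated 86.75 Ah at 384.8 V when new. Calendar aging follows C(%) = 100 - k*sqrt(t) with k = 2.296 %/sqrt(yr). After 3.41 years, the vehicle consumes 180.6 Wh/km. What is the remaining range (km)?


Step 1: capacity retention = 100 - 2.296 * sqrt(3.41) = 100 - 2.296 * 1.8466 = 95.76%
Step 2: C_now = 86.75 * 95.76/100 = 83.072 Ah
Step 3: E_pack = V * C_now = 384.8 * 83.072 = 31966 Wh
Step 4: range = E_pack / consumption = 31966 / 180.6 = 177.0 km

177.0 km


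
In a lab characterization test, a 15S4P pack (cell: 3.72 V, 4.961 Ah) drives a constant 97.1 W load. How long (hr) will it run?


Step 1: E_pack = Ns * V_cell * Np * C_cell = 15 * 3.72 * 4 * 4.961 = 1107.3 Wh
Step 2: t = E_pack / P = 1107.3 / 97.1 = 11.40 hr

11.40 hr


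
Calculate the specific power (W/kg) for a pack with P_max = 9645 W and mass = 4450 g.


Convert: m = 4450 g = 4.45 kg
SP = P / m = 9645 / 4.45 = 2167 W/kg

2167 W/kg


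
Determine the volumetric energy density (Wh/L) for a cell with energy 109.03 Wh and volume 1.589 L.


Volumetric ED = 109.03 Wh / 1.589 L = 68.62 Wh/L

68.62 Wh/L


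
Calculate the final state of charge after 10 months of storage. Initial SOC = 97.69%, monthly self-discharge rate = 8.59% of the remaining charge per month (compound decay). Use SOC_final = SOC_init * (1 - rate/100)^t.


decay = (1 - 8.59/100)^10 = 0.40732
SOC_final = 97.69 * 0.40732 = 39.79%

39.79%


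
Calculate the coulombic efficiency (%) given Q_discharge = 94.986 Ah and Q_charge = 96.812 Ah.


eta_c = Q_dis / Q_chg * 100 = 94.986 / 96.812 * 100 = 98.11%

98.11%


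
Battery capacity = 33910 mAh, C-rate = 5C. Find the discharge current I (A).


Convert: capacity = 33910 mAh = 33.91 Ah
I = C_rate * capacity = 5 * 33.91 = 169.55 A

169.55 A


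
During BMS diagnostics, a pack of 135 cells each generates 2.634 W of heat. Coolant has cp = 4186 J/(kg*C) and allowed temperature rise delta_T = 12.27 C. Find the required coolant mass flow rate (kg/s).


Q_total = 135 * 2.634 = 355.59 W
m_dot = Q_total / (cp * dT) = 355.59 / (4186 * 12.27) = 0.006923 kg/s

0.006923 kg/s


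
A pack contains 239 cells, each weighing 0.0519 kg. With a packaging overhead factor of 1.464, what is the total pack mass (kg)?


Cell mass sum = 239 * 0.0519 = 12.404 kg
With overhead 1.464: m_pack = 12.404 * 1.464 = 18.16 kg

18.16 kg


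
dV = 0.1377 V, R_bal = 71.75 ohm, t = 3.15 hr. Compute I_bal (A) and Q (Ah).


First, Ohm's law: I_bal = 0.1377 V / 71.75 ohm = 0.0019192 A
Then Q = I * t = 0.0019192 A * 3.15 hr = 0.006045 Ah

I=0.0019192 A, Q=0.006045 Ah


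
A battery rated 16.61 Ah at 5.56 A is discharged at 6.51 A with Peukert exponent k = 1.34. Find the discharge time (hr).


Step 1: t_rated = C / I_rated = 16.61 / 5.56 = 2.9874 hr
Step 2: ratio = 5.56 / 6.51 = 0.85407
Step 3: ratio^k = 0.85407^1.34 = 0.80947
Step 4: t = t_rated * ratio^k = 2.9874 * 0.80947 = 2.418 hr

2.418 hr


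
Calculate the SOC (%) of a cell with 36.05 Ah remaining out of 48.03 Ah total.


SOC = (remaining / total) * 100 = (36.05 / 48.03) * 100 = 75.06%

75.06%


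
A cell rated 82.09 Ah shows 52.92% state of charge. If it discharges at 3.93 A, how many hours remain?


Step 1: remaining = SOC/100 * C_total = 52.92/100 * 82.09 = 43.442 Ah
Step 2: t = remaining / I = 43.442 / 3.93 = 11.05 hr

11.05 hr


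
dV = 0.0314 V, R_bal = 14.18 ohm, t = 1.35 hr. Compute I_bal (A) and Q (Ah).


I_bal = dV / R = 0.0314 / 14.18 = 0.0022144 A
Q = I_bal * t = 0.0022144 * 1.35 = 0.002989 Ah

I=0.0022144 A, Q=0.002989 Ah


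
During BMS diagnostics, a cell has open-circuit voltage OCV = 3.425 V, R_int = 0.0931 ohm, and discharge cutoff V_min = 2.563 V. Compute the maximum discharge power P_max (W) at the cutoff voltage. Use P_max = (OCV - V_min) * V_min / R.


P_max = (OCV - V_min) * V_min / R = (3.425 - 2.563) * 2.563 / 0.0931 = 0.862 * 2.563 / 0.0931 = 23.73 W

23.73 W


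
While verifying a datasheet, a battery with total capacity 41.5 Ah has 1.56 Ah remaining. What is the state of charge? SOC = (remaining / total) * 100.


SOC = (remaining / total) * 100 = (1.56 / 41.5) * 100 = 3.759%

3.759%


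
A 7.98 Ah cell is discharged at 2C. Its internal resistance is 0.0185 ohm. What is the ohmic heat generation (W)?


Step 1: I = C_rate * capacity = 2 * 7.98 = 15.96 A
Step 2: Q = I^2 * R = 15.96^2 * 0.0185 = 254.72 * 0.0185 = 4.712 W

4.712 W


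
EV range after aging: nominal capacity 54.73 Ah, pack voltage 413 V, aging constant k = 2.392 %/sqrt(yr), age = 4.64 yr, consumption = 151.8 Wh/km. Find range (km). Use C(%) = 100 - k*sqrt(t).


Step 1: capacity retention = 100 - 2.392 * sqrt(4.64) = 100 - 2.392 * 2.1541 = 94.847%
Step 2: C_now = 54.73 * 94.847/100 = 51.91 Ah
Step 3: E_pack = V * C_now = 413 * 51.91 = 21439 Wh
Step 4: range = E_pack / consumption = 21439 / 151.8 = 141.2 km

141.2 km


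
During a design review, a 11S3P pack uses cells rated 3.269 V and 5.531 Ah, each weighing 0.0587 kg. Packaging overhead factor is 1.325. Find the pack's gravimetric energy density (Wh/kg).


Step 1: V_pack = 11 * 3.269 = 35.959 V
Step 2: C_pack = 3 * 5.531 = 16.593 Ah
Step 3: E_pack = V_pack * C_pack = 35.959 * 16.593 = 596.67 Wh
Step 4: m_pack = 11 * 3 * 0.0587 * 1.325 = 2.5667 kg
Step 5: ED = E_pack / m_pack = 596.67 / 2.5667 = 232.5 Wh/kg

232.5 Wh/kg


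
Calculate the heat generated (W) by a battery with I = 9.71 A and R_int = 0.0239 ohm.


Q = I^2 * R = 9.71^2 * 0.0239 = 2.253 W

2.253 W


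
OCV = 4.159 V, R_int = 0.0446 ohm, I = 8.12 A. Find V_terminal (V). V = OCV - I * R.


V = OCV - I*R = 4.159 - 8.12 * 0.0446 = 3.797 V

3.797 V


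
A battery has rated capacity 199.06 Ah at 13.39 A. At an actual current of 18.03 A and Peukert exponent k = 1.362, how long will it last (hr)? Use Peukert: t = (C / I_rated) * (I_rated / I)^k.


Step 1: t_rated = C / I_rated = 199.06 / 13.39 = 14.866 hr
Step 2: ratio = 13.39 / 18.03 = 0.74265
Step 3: ratio^k = 0.74265^1.362 = 0.66682
Step 4: t = t_rated * ratio^k = 14.866 * 0.66682 = 9.913 hr

9.913 hr


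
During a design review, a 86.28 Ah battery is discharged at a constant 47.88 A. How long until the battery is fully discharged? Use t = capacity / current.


t = capacity / current = 86.28 / 47.88 = 1.802 hr

1.802 hr


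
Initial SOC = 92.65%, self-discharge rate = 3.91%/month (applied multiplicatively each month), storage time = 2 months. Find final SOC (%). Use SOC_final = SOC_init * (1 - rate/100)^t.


decay = (1 - 3.91/100)^2 = 0.92333
SOC_final = 92.65 * 0.92333 = 85.55%

85.55%


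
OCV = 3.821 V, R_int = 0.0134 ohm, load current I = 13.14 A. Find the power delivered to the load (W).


Step 1: V_terminal = OCV - I*R = 3.821 - 13.14 * 0.0134 = 3.6449 V
Step 2: P_out = V_terminal * I = 3.6449 * 13.14 = 47.89 W

47.89 W


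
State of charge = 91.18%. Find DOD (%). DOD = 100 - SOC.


Complement of SOC: DOD = 100% - 91.18% = 8.82%

8.82%


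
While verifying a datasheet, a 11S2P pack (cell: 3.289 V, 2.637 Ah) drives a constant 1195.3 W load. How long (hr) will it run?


Step 1: E_pack = Ns * V_cell * Np * C_cell = 11 * 3.289 * 2 * 2.637 = 190.81 Wh
Step 2: t = E_pack / P = 190.81 / 1195.3 = 0.1596 hr

0.1596 hr


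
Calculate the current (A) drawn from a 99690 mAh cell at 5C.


Convert: capacity = 99690 mAh = 99.69 Ah
At 5C: I = 5 * 99.69 Ah = 498.45 A

498.45 A


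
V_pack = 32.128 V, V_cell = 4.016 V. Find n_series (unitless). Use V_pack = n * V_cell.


n = V_pack / V_cell = 32.128 / 4.016 = 8

8


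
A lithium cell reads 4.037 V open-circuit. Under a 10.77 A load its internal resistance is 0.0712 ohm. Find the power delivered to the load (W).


Step 1: V_terminal = OCV - I*R = 4.037 - 10.77 * 0.0712 = 3.2702 V
Step 2: P_out = V_terminal * I = 3.2702 * 10.77 = 35.22 W

35.22 W


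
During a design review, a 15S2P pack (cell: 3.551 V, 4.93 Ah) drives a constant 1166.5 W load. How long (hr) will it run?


Step 1: E_pack = Ns * V_cell * Np * C_cell = 15 * 3.551 * 2 * 4.93 = 525.19 Wh
Step 2: t = E_pack / P = 525.19 / 1166.5 = 0.4502 hr

0.4502 hr


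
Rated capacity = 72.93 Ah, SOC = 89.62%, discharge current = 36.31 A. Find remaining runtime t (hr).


Step 1: remaining = SOC/100 * C_total = 89.62/100 * 72.93 = 65.36 Ah
Step 2: t = remaining / I = 65.36 / 36.31 = 1.800 hr

1.800 hr


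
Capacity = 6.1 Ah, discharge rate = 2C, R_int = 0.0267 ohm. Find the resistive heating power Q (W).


Step 1: I = C_rate * capacity = 2 * 6.1 = 12.2 A
Step 2: Q = I^2 * R = 12.2^2 * 0.0267 = 148.84 * 0.0267 = 3.974 W

3.974 W


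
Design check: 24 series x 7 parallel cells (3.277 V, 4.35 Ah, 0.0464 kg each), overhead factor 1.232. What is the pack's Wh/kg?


Step 1: V_pack = 24 * 3.277 = 78.648 V
Step 2: C_pack = 7 * 4.35 = 30.45 Ah
Step 3: E_pack = V_pack * C_pack = 78.648 * 30.45 = 2394.8 Wh
Step 4: m_pack = 24 * 7 * 0.0464 * 1.232 = 9.6037 kg
Step 5: ED = E_pack / m_pack = 2394.8 / 9.6037 = 249.4 Wh/kg

249.4 Wh/kg


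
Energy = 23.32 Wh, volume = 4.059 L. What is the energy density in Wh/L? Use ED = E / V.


ED = E / V = 23.32 / 4.059 = 5.745 Wh/L

5.745 Wh/L


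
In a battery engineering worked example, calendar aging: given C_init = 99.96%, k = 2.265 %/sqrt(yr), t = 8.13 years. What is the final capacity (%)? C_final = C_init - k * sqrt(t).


sqrt(t) = sqrt(8.13) = 2.8513
C_final = 99.96 - 2.265 * 2.8513 = 93.50%

93.50%


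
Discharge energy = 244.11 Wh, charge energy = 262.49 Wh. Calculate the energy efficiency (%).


eta_e = E_dis / E_chg * 100 = 244.11 / 262.49 * 100 = 93.00%

93.00%


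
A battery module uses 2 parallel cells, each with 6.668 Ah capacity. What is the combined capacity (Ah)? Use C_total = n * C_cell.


C_total = 2 * 6.668 = 13.336 Ah

13.336 Ah


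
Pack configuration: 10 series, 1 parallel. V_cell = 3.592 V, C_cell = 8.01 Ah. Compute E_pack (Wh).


V_pack = 10 * 3.592 = 35.92 V
C_pack = 1 * 8.01 = 8.01 Ah
E = V_pack * C_pack = 35.92 * 8.01 = 287.7 Wh

287.7 Wh


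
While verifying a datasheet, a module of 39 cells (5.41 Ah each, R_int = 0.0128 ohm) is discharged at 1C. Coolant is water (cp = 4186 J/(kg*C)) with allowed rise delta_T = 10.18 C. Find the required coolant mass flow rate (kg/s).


Step 1: I = 1 * 5.41 = 5.41 A
Step 2: Q_cell = I^2 * R = 5.41^2 * 0.0128 = 0.37463 W
Step 3: Q_total = 39 * 0.37463 = 14.611 W
Step 4: m_dot = Q_total / (cp * dT) = 14.611 / (4186 * 10.18) = 3.429e-04 kg/s

3.429e-04 kg/s


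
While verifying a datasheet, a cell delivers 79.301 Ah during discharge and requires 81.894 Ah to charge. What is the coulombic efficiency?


Coulombic efficiency = 79.301/81.894 * 100% = 96.83%

96.83%


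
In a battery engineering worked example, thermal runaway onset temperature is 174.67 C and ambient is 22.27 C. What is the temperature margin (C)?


margin = T_onset - T_ambient = 174.67 - 22.27 = 152.4 C

152.4 C


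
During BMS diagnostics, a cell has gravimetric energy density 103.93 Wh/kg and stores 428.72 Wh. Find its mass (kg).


m = E / ED = 428.72 / 103.93 = 4.125 kg

4.125 kg


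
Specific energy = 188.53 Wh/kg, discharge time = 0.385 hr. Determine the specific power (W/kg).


P_specific = E / t = 188.53 / 0.385 = 489.7 W/kg

489.7 W/kg


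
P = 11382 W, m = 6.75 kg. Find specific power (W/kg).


SP = P / m = 11382 / 6.75 = 1686 W/kg

1686 W/kg


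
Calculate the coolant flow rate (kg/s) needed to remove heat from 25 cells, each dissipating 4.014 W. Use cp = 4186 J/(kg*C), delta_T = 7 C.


Q_total = 25 * 4.014 = 100.35 W
m_dot = Q_total / (cp * dT) = 100.35 / (4186 * 7) = 0.003425 kg/s

0.003425 kg/s


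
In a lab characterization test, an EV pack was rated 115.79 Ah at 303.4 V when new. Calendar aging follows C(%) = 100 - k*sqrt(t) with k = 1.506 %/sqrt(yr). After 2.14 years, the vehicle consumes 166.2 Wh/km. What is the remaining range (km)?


Step 1: capacity retention = 100 - 1.506 * sqrt(2.14) = 100 - 1.506 * 1.4629 = 97.797%
Step 2: C_now = 115.79 * 97.797/100 = 113.24 Ah
Step 3: E_pack = V * C_now = 303.4 * 113.24 = 34357 Wh
Step 4: range = E_pack / consumption = 34357 / 166.2 = 206.7 km

206.7 km


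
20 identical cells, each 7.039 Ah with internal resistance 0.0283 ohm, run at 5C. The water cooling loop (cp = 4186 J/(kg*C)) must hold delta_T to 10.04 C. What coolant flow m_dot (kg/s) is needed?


Step 1: I = 5 * 7.039 = 35.195 A
Step 2: Q_cell = I^2 * R = 35.195^2 * 0.0283 = 35.055 W
Step 3: Q_total = 20 * 35.055 = 701.1 W
Step 4: m_dot = Q_total / (cp * dT) = 701.1 / (4186 * 10.04) = 0.01668 kg/s

0.01668 kg/s


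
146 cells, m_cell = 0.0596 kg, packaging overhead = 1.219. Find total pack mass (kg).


m_pack = n * m_cell * overhead = 146 * 0.0596 * 1.219 = 10.61 kg

10.61 kg


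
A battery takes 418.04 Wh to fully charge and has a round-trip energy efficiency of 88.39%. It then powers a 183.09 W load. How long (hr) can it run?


Step 1: E_discharge = eta/100 * E_charge = 88.39/100 * 418.04 = 369.51 Wh
Step 2: t = E_discharge / P = 369.51 / 183.09 = 2.018 hr

2.018 hr


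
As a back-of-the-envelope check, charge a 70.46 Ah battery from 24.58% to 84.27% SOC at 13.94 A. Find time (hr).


Step 1: dSOC = 84.27% - 24.58% = 59.69%
Step 2: delta_Ah = 70.46 * 59.69 / 100 = 42.058 Ah
Step 3: t = 42.058 / 13.94 = 3.017 hr

3.017 hr


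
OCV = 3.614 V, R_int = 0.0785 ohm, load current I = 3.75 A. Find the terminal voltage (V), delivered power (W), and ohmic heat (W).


Step 1: V_terminal = OCV - I*R = 3.614 - 3.75 * 0.0785 = 3.3196 V
Step 2: P_out = V_terminal * I = 3.3196 * 3.75 = 12.45 W
Step 3: Q = I^2 * R = 3.75^2 * 0.0785 = 1.104 W

V=3.3196 V, P=12.45 W, Q=1.104 W


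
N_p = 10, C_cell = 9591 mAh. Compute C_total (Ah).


Convert: C_cell = 9591 mAh = 9.591 Ah
C_total = 10 * 9.591 = 95.91 Ah

95.91 Ah


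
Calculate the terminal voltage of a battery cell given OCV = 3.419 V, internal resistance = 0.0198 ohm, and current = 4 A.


V = OCV - I*R = 3.419 - 4 * 0.0198 = 3.340 V

3.340 V


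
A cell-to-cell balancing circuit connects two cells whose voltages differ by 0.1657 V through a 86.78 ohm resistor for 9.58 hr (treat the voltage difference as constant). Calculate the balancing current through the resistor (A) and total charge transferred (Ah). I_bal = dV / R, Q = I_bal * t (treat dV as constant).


First, Ohm's law: I_bal = 0.1657 V / 86.78 ohm = 0.0019094 A
Then Q = I * t = 0.0019094 A * 9.58 hr = 0.01829 Ah

I=0.0019094 A, Q=0.01829 Ah


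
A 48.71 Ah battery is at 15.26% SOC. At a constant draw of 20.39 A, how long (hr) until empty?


Step 1: remaining = SOC/100 * C_total = 15.26/100 * 48.71 = 7.4331 Ah
Step 2: t = remaining / I = 7.4331 / 20.39 = 0.3645 hr

0.3645 hr


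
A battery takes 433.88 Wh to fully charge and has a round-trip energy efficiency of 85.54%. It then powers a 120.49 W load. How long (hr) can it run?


Step 1: E_discharge = eta/100 * E_charge = 85.54/100 * 433.88 = 371.14 Wh
Step 2: t = E_discharge / P = 371.14 / 120.49 = 3.080 hr

3.080 hr


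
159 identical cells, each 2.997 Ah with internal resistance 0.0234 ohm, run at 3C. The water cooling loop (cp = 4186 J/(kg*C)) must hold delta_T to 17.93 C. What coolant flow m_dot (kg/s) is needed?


Step 1: I = 3 * 2.997 = 8.991 A
Step 2: Q_cell = I^2 * R = 8.991^2 * 0.0234 = 1.8916 W
Step 3: Q_total = 159 * 1.8916 = 300.76 W
Step 4: m_dot = Q_total / (cp * dT) = 300.76 / (4186 * 17.93) = 0.004007 kg/s

0.004007 kg/s


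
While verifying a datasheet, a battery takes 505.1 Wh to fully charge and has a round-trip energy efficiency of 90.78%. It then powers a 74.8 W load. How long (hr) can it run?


Step 1: E_discharge = eta/100 * E_charge = 90.78/100 * 505.1 = 458.53 Wh
Step 2: t = E_discharge / P = 458.53 / 74.8 = 6.130 hr

6.130 hr


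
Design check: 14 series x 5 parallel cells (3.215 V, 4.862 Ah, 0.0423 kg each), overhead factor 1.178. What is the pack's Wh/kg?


Step 1: V_pack = 14 * 3.215 = 45.01 V
Step 2: C_pack = 5 * 4.862 = 24.31 Ah
Step 3: E_pack = V_pack * C_pack = 45.01 * 24.31 = 1094.2 Wh
Step 4: m_pack = 14 * 5 * 0.0423 * 1.178 = 3.4881 kg
Step 5: ED = E_pack / m_pack = 1094.2 / 3.4881 = 313.7 Wh/kg

313.7 Wh/kg


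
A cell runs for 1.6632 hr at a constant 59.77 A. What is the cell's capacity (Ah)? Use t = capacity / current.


C = I * t = 59.77 * 1.6632 = 99.41 Ah

99.41 Ah


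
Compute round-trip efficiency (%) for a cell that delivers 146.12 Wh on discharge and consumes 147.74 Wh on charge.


eta_e = E_dis / E_chg * 100 = 146.12 / 147.74 * 100 = 98.90%

98.90%


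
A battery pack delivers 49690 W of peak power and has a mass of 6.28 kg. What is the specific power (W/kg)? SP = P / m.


SP = P / m = 49690 / 6.28 = 7912 W/kg

7912 W/kg


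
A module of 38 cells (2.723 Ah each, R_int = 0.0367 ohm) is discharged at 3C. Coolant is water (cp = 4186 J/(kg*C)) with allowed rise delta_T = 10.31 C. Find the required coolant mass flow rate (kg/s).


Step 1: I = 3 * 2.723 = 8.169 A
Step 2: Q_cell = I^2 * R = 8.169^2 * 0.0367 = 2.4491 W
Step 3: Q_total = 38 * 2.4491 = 93.066 W
Step 4: m_dot = Q_total / (cp * dT) = 93.066 / (4186 * 10.31) = 0.002156 kg/s

0.002156 kg/s


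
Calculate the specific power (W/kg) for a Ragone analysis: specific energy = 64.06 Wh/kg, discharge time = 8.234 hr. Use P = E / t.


P_specific = E / t = 64.06 / 8.234 = 7.780 W/kg

7.780 W/kg


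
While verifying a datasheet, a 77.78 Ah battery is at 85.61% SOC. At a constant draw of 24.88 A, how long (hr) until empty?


Step 1: remaining = SOC/100 * C_total = 85.61/100 * 77.78 = 66.587 Ah
Step 2: t = remaining / I = 66.587 / 24.88 = 2.676 hr

2.676 hr


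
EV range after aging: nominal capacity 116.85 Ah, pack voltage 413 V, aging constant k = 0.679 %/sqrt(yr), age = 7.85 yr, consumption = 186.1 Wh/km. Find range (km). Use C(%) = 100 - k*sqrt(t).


Step 1: capacity retention = 100 - 0.679 * sqrt(7.85) = 100 - 0.679 * 2.8018 = 98.098%
Step 2: C_now = 116.85 * 98.098/100 = 114.63 Ah
Step 3: E_pack = V * C_now = 413 * 114.63 = 47342 Wh
Step 4: range = E_pack / consumption = 47342 / 186.1 = 254.4 km

254.4 km


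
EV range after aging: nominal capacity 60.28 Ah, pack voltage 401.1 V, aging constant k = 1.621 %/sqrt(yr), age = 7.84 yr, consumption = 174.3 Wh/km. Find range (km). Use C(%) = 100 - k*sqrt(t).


Step 1: capacity retention = 100 - 1.621 * sqrt(7.84) = 100 - 1.621 * 2.8 = 95.461%
Step 2: C_now = 60.28 * 95.461/100 = 57.544 Ah
Step 3: E_pack = V * C_now = 401.1 * 57.544 = 23081 Wh
Step 4: range = E_pack / consumption = 23081 / 174.3 = 132.4 km

132.4 km


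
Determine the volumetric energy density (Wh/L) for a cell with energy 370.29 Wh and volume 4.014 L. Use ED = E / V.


ED = E / V = 370.29 / 4.014 = 92.25 Wh/L

92.25 Wh/L


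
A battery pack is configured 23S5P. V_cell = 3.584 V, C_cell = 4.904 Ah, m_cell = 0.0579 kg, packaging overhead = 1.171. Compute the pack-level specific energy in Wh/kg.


Step 1: V_pack = 23 * 3.584 = 82.432 V
Step 2: C_pack = 5 * 4.904 = 24.52 Ah
Step 3: E_pack = V_pack * C_pack = 82.432 * 24.52 = 2021.2 Wh
Step 4: m_pack = 23 * 5 * 0.0579 * 1.171 = 7.7971 kg
Step 5: ED = E_pack / m_pack = 2021.2 / 7.7971 = 259.2 Wh/kg

259.2 Wh/kg


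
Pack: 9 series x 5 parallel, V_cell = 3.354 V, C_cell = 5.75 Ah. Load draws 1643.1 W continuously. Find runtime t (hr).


Step 1: E_pack = Ns * V_cell * Np * C_cell = 9 * 3.354 * 5 * 5.75 = 867.85 Wh
Step 2: t = E_pack / P = 867.85 / 1643.1 = 0.5282 hr

0.5282 hr


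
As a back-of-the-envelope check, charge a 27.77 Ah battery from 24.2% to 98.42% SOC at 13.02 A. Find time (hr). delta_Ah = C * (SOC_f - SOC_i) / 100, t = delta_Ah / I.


Step 1: dSOC = 98.42% - 24.2% = 74.22%
Step 2: delta_Ah = 27.77 * 74.22 / 100 = 20.611 Ah
Step 3: t = 20.611 / 13.02 = 1.583 hr

1.583 hr


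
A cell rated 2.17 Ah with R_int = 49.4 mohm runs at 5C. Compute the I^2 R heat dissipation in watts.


Convert: R = 49.4 mohm = 0.0494 ohm
Step 1: I = C_rate * capacity = 5 * 2.17 = 10.85 A
Step 2: Q = I^2 * R = 10.85^2 * 0.0494 = 117.72 * 0.0494 = 5.815 W

5.815 W


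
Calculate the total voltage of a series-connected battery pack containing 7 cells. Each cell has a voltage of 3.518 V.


V_pack = n * V_cell = 7 * 3.518 = 24.626 V

24.626 V


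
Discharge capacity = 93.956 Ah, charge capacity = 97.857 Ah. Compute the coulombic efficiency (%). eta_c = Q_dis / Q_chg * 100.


eta_c = Q_dis / Q_chg * 100 = 93.956 / 97.857 * 100 = 96.01%

96.01%


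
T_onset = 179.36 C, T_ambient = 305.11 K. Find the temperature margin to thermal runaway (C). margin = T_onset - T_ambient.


Convert: T_ambient = 305.11 K = 31.96 C
margin = 179.36 - 31.96 = 147.4 C

147.4 C


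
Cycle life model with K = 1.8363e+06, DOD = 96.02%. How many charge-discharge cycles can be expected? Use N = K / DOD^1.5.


DOD^1.5 = 940.9
N = K / DOD^1.5 = 1.8363e+06 / 940.9 = 1952

1952 cycles


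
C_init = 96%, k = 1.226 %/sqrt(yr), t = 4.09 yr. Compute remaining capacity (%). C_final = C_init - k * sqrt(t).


sqrt(t) = sqrt(4.09) = 2.0224
C_final = 96 - 1.226 * 2.0224 = 93.52%

93.52%


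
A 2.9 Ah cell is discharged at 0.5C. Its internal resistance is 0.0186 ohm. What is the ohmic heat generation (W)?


Step 1: I = C_rate * capacity = 0.5 * 2.9 = 1.45 A
Step 2: Q = I^2 * R = 1.45^2 * 0.0186 = 2.1025 * 0.0186 = 0.03911 W

0.03911 W


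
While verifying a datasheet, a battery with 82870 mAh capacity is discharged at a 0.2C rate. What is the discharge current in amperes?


Convert: capacity = 82870 mAh = 82.87 Ah
I = C_rate * capacity = 0.2 * 82.87 = 16.574 A

16.574 A


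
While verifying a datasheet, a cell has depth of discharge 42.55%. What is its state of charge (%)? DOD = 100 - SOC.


SOC = 100 - DOD = 100 - 42.55 = 57.45%

57.45%


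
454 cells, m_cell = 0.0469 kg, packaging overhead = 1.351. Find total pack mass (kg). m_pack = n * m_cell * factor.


m_pack = n * m_cell * overhead = 454 * 0.0469 * 1.351 = 28.77 kg

28.77 kg


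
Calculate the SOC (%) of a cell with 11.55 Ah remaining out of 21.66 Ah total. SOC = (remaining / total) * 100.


SOC% = 11.55 / 21.66 * 100 = 53.32%

53.32%


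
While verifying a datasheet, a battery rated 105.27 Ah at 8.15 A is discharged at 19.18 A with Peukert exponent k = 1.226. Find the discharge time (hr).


Step 1: t_rated = C / I_rated = 105.27 / 8.15 = 12.917 hr
Step 2: ratio = 8.15 / 19.18 = 0.42492
Step 3: ratio^k = 0.42492^1.226 = 0.35019
Step 4: t = t_rated * ratio^k = 12.917 * 0.35019 = 4.523 hr

4.523 hr


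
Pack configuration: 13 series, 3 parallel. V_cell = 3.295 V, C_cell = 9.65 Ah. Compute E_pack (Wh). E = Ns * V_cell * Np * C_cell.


V_pack = 13 * 3.295 = 42.835 V
C_pack = 3 * 9.65 = 28.95 Ah
E = V_pack * C_pack = 42.835 * 28.95 = 1240 Wh

1240 Wh


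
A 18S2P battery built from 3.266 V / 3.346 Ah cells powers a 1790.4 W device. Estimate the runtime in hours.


Step 1: E_pack = Ns * V_cell * Np * C_cell = 18 * 3.266 * 2 * 3.346 = 393.41 Wh
Step 2: t = E_pack / P = 393.41 / 1790.4 = 0.2197 hr

0.2197 hr


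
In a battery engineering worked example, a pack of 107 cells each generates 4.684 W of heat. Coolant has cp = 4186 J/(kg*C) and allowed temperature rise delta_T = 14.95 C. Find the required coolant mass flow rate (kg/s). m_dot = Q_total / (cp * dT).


Step 1: Total heat Q = 107 * 4.684 W = 501.19 W
Step 2: denom = cp * dT = 4186 * 14.95 = 62581
Step 3: m_dot = 501.19 / 62581 = 0.008009 kg/s

0.008009 kg/s


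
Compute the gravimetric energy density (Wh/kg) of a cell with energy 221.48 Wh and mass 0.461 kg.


ED = E / m = 221.48 / 0.461 = 480.4 Wh/kg

480.4 Wh/kg


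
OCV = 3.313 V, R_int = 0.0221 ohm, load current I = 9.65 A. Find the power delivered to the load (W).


Step 1: V_terminal = OCV - I*R = 3.313 - 9.65 * 0.0221 = 3.0997 V
Step 2: P_out = V_terminal * I = 3.0997 * 9.65 = 29.91 W

29.91 W


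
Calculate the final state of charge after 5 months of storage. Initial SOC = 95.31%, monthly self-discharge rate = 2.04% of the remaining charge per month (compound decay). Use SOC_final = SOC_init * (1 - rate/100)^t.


decay = (1 - 2.04/100)^5 = 0.90208
SOC_final = 95.31 * 0.90208 = 85.98%

85.98%


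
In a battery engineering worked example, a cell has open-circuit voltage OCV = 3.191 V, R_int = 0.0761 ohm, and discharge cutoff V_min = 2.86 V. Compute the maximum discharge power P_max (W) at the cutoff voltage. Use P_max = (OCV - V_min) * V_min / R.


P_max = (OCV - V_min) * V_min / R = (3.191 - 2.86) * 2.86 / 0.0761 = 0.331 * 2.86 / 0.0761 = 12.44 W

12.44 W


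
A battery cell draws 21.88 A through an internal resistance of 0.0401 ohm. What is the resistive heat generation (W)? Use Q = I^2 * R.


I^2 = 478.73
Q = 478.73 * 0.0401 = 19.20 W

19.20 W


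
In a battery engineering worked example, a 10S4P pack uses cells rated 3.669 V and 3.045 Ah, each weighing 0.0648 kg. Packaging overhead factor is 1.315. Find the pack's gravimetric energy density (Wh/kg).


Step 1: V_pack = 10 * 3.669 = 36.69 V
Step 2: C_pack = 4 * 3.045 = 12.18 Ah
Step 3: E_pack = V_pack * C_pack = 36.69 * 12.18 = 446.88 Wh
Step 4: m_pack = 10 * 4 * 0.0648 * 1.315 = 3.4085 kg
Step 5: ED = E_pack / m_pack = 446.88 / 3.4085 = 131.1 Wh/kg

131.1 Wh/kg


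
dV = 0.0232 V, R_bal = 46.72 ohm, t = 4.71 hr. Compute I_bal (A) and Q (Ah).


First, Ohm's law: I_bal = 0.0232 V / 46.72 ohm = 4.9658e-04 A
Then Q = I * t = 4.9658e-04 A * 4.71 hr = 0.002339 Ah

I=4.9658e-04 A, Q=0.002339 Ah


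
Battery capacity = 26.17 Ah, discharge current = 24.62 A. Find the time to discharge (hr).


t = capacity / current = 26.17 / 24.62 = 1.063 hr

1.063 hr


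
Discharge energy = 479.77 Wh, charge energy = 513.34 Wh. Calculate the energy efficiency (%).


eta_e = E_dis / E_chg * 100 = 479.77 / 513.34 * 100 = 93.46%

93.46%


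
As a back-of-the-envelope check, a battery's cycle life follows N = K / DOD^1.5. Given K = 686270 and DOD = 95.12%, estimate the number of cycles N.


DOD^1.5 = 927.7
N = K / DOD^1.5 = 686270 / 927.7 = 739.8

739.8 cycles


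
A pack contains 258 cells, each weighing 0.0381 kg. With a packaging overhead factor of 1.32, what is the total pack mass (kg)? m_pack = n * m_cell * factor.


Cell mass sum = 258 * 0.0381 = 9.8298 kg
With overhead 1.32: m_pack = 9.8298 * 1.32 = 12.98 kg

12.98 kg


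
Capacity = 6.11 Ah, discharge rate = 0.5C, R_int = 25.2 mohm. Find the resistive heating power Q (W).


Convert: R = 25.2 mohm = 0.0252 ohm
Step 1: I = C_rate * capacity = 0.5 * 6.11 = 3.055 A
Step 2: Q = I^2 * R = 3.055^2 * 0.0252 = 9.333 * 0.0252 = 0.2352 W

0.2352 W


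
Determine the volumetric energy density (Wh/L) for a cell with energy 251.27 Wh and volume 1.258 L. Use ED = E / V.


ED = E / V = 251.27 / 1.258 = 199.7 Wh/L

199.7 Wh/L


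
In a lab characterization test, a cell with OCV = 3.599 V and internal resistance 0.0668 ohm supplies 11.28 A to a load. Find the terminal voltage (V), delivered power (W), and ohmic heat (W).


Step 1: V_terminal = OCV - I*R = 3.599 - 11.28 * 0.0668 = 2.8455 V
Step 2: P_out = V_terminal * I = 2.8455 * 11.28 = 32.10 W
Step 3: Q = I^2 * R = 11.28^2 * 0.0668 = 8.500 W

V=2.8455 V, P=32.10 W, Q=8.500 W


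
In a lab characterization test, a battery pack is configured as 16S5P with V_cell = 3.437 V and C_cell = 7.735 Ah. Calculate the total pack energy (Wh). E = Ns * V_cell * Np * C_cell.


V_pack = 16 * 3.437 = 54.992 V
C_pack = 5 * 7.735 = 38.675 Ah
E = V_pack * C_pack = 54.992 * 38.675 = 2127 Wh

2127 Wh


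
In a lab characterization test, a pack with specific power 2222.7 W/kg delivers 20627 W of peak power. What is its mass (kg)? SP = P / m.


m = P / SP = 20627 / 2222.7 = 9.280 kg

9.280 kg


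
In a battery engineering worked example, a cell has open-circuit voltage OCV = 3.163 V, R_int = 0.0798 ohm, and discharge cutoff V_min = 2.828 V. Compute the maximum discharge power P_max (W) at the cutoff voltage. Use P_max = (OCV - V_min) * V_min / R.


P_max = (OCV - V_min) * V_min / R = (3.163 - 2.828) * 2.828 / 0.0798 = 0.335 * 2.828 / 0.0798 = 11.87 W

11.87 W


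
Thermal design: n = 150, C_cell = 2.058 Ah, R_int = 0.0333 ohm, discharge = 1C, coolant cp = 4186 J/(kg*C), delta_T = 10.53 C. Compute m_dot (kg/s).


Step 1: I = 1 * 2.058 = 2.058 A
Step 2: Q_cell = I^2 * R = 2.058^2 * 0.0333 = 0.14104 W
Step 3: Q_total = 150 * 0.14104 = 21.156 W
Step 4: m_dot = Q_total / (cp * dT) = 21.156 / (4186 * 10.53) = 4.800e-04 kg/s

4.800e-04 kg/s


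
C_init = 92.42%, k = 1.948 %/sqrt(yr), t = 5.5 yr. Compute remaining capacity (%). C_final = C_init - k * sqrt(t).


Step 1: sqrt(5.5 yr) = 2.3452
Step 2: drop = 1.948 * 2.3452 = 4.5684
Step 3: C_final = 92.42 - 4.5684 = 87.85%

87.85%


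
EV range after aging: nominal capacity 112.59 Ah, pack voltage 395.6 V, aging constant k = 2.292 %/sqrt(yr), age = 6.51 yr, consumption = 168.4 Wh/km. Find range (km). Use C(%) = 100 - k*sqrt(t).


Step 1: capacity retention = 100 - 2.292 * sqrt(6.51) = 100 - 2.292 * 2.5515 = 94.152%
Step 2: C_now = 112.59 * 94.152/100 = 106.01 Ah
Step 3: E_pack = V * C_now = 395.6 * 106.01 = 41938 Wh
Step 4: range = E_pack / consumption = 41938 / 168.4 = 249.0 km

249.0 km


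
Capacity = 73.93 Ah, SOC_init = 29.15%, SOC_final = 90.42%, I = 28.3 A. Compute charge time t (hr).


delta_Ah = 73.93 * (90.42 - 29.15) / 100 = 45.297 Ah
t = delta_Ah / I = 45.297 / 28.3 = 1.601 hr

1.601 hr


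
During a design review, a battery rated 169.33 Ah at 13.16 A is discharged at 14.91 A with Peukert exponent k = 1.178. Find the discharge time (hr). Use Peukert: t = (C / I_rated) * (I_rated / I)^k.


Step 1: t_rated = C / I_rated = 169.33 / 13.16 = 12.867 hr
Step 2: ratio = 13.16 / 14.91 = 0.88263
Step 3: ratio^k = 0.88263^1.178 = 0.86323
Step 4: t = t_rated * ratio^k = 12.867 * 0.86323 = 11.11 hr

11.11 hr


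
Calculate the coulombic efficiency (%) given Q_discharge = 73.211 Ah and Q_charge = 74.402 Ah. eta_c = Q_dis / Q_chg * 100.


Coulombic efficiency = 73.211/74.402 * 100% = 98.40%

98.40%


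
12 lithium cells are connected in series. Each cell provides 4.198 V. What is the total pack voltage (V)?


With 12 cells in series at 4.198 V each, V_pack = 50.376 V

50.376 V


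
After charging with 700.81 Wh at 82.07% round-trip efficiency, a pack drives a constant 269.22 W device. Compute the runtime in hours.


Step 1: E_discharge = eta/100 * E_charge = 82.07/100 * 700.81 = 575.15 Wh
Step 2: t = E_discharge / P = 575.15 / 269.22 = 2.136 hr

2.136 hr


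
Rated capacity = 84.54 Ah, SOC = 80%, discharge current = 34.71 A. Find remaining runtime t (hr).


Step 1: remaining = SOC/100 * C_total = 80/100 * 84.54 = 67.632 Ah
Step 2: t = remaining / I = 67.632 / 34.71 = 1.948 hr

1.948 hr


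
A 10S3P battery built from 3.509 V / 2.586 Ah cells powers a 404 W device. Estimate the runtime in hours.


Step 1: E_pack = Ns * V_cell * Np * C_cell = 10 * 3.509 * 3 * 2.586 = 272.23 Wh
Step 2: t = E_pack / P = 272.23 / 404 = 0.6738 hr

0.6738 hr


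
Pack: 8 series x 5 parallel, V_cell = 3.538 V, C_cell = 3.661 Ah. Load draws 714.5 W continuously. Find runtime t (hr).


Step 1: E_pack = Ns * V_cell * Np * C_cell = 8 * 3.538 * 5 * 3.661 = 518.1 Wh
Step 2: t = E_pack / P = 518.1 / 714.5 = 0.7251 hr

0.7251 hr
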